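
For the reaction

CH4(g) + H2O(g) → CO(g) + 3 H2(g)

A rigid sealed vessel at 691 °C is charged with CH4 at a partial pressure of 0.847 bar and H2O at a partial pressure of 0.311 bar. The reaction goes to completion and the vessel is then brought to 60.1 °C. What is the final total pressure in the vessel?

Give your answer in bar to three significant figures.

Because the vessel is rigid and T is held at 691 °C, work the stoichiometry in partial pressures (P_i = n_iRT/V).
P(H2O) required for 0.847 bar of CH4 = (1/1) × 0.847 = 0.8470 bar; available 0.311 bar, so H2O is limiting.
P(CH4) remaining = 0.847 − (1/1) × 0.311 = 0.5360 bar
P(gaseous products) = (1+3)/1 × 0.311 = 1.244 bar
P_total at 691 °C = 0.5360 + 1.244 = 1.780 bar
Scaling to 60.1 °C: P = 1.780 × 333.25/964.15 = 0.6152 bar

0.615 bar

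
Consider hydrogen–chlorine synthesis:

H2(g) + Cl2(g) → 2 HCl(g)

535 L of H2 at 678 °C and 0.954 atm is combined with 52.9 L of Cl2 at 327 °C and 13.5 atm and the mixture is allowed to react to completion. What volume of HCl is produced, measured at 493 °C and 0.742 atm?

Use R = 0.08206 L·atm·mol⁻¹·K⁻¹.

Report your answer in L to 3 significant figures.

n(H2) = PV/RT = (0.954 × 535) / (0.08206 × 951.15) = 6.539 mol
n(Cl2) = PV/RT = (13.5 × 52.9) / (0.08206 × 600.15) = 14.50 mol
For 6.539 mol H2, stoichiometry requires (1/1) × 6.539 = 6.539 mol Cl2; 14.50 mol is available, so H2 is limiting.
n(HCl) = (2/1) × 6.539 = 13.08 mol
V(HCl) = nRT/P = 13.08 × 0.08206 × 766.15 / 0.742 = 1108 L

1110 L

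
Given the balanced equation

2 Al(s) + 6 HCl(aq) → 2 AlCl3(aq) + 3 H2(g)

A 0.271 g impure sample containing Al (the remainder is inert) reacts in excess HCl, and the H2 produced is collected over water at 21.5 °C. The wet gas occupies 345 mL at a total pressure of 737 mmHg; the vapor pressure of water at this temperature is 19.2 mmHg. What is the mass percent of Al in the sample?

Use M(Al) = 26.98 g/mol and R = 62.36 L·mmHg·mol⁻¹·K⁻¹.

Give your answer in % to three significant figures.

89.5 %

P(H2) = 737 − 19.2 = 717.8 mmHg
n(H2) = PV/RT = (717.8 × 0.3450) / (62.36 × 294.65) = 0.01348 mol
n(Al) = (2/3) × 0.01348 = 0.008987 mol
m(Al) = 0.008987 × 26.98 = 0.2425 g
%Al = 0.2425 / 0.271 × 100 = 89.48%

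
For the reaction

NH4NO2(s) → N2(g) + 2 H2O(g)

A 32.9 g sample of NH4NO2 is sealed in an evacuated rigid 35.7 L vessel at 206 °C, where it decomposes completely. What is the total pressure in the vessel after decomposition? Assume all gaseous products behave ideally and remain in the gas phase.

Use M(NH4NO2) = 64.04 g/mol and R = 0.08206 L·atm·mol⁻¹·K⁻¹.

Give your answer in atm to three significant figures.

n(NH4NO2) = 32.9 / 64.04 = 0.5137 mol
n(gas produced) = (3/1) × 0.5137 = 1.541 mol
P = nRT/V = 1.541 × 0.08206 × 479.15 / 35.7 = 1.697 atm

1.70 atm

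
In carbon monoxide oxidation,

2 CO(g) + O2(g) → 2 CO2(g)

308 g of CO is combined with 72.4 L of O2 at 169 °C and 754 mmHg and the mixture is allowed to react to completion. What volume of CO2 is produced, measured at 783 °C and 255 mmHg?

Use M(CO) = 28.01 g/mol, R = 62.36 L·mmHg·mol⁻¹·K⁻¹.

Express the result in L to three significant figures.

n(CO) = 308 / 28.01 = 11.00 mol
n(O2) = PV/RT = (754 × 72.4) / (62.36 × 442.15) = 1.980 mol
For 11.00 mol CO, stoichiometry requires (1/2) × 11.00 = 5.500 mol O2; 1.980 mol is available, so O2 is limiting.
n(CO2) = (2/1) × 1.980 = 3.960 mol
V(CO2) = nRT/P = 3.960 × 62.36 × 1056.15 / 255 = 1023 L

1020 L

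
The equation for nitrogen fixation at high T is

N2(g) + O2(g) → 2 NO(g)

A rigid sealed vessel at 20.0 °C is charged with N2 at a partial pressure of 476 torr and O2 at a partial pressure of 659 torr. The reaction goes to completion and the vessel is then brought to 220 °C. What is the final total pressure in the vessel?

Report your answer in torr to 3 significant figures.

1910 torr

At constant V, partial pressures at 20.0 °C are proportional to moles, so apply stoichiometry directly to pressures.
P(O2) required for 476 torr of N2 = (1/1) × 476 = 476.0 torr; available 659 torr, so N2 is limiting.
P(O2) remaining = 659 − (1/1) × 476 = 183.0 torr
P(gaseous products) = (2)/1 × 476 = 952.0 torr
P_total at 20.0 °C = 183.0 + 952.0 = 1135 torr
Scaling to 220 °C: P = 1135 × 493.15/293.15 = 1909 torr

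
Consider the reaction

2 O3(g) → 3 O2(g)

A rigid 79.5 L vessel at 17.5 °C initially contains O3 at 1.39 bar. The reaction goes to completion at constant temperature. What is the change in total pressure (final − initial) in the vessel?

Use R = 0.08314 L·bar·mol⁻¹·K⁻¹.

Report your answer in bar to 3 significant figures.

Since T and V are fixed, P_final/P_initial = n_final/n_initial = 3/2.
P_final = (3/2) × 1.39 = 2.085 bar; ΔP = 2.085 − 1.39 = 0.6950 bar

0.695 bar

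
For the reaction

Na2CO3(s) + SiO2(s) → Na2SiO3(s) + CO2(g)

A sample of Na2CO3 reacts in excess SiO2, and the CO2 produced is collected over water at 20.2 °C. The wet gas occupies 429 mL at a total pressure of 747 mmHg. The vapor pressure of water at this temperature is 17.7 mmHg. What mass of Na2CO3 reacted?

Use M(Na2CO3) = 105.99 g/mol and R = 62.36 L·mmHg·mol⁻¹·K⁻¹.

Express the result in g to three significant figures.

P(CO2) = 747 − 17.7 = 729.3 mmHg
n(CO2) = PV/RT = (729.3 × 0.4290) / (62.36 × 293.35) = 0.01710 mol
n(Na2CO3) = (1/1) × 0.01710 = 0.01710 mol
m(Na2CO3) = 0.01710 × 105.99 = 1.812 g

1.81 g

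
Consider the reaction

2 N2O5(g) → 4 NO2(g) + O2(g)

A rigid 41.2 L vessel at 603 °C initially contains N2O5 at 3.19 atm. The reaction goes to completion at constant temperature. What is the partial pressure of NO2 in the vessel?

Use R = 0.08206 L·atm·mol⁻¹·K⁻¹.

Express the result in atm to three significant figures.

6.38 atm

n(N2O5)₀ = PV/RT = (3.19 × 41.2) / (0.08206 × 876.15) = 1.828 mol
n(NO2) = (4/2) × 1.828 = 3.656 mol
P(NO2) = nRT/V = 3.656 × 0.08206 × 876.15 / 41.2 = 6.380 atm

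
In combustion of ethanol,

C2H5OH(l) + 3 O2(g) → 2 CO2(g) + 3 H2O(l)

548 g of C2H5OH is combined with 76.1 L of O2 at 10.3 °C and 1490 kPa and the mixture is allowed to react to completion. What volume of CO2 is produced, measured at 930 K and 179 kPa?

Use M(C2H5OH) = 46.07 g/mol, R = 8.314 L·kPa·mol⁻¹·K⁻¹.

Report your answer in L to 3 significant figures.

n(C2H5OH) = 548 / 46.07 = 11.89 mol
n(O2) = PV/RT = (1490 × 76.1) / (8.314 × 283.45) = 48.12 mol
For 11.89 mol C2H5OH, stoichiometry requires (3/1) × 11.89 = 35.67 mol O2; 48.12 mol is available, so C2H5OH is limiting.
n(CO2) = (2/1) × 11.89 = 23.78 mol
V(CO2) = nRT/P = 23.78 × 8.314 × 930 / 179 = 1027 L

1030 L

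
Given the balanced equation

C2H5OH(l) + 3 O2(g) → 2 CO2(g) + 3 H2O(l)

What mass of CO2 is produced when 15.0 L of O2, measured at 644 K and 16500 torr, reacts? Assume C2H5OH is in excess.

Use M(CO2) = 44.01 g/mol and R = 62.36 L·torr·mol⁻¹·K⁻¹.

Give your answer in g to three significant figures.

181 g

n(O2) = PV/RT = (16500 × 15.0) / (62.36 × 644) = 6.163 mol
n(CO2) = (2/3) × 6.163 = 4.109 mol
m(CO2) = 4.109 × 44.01 = 180.8 g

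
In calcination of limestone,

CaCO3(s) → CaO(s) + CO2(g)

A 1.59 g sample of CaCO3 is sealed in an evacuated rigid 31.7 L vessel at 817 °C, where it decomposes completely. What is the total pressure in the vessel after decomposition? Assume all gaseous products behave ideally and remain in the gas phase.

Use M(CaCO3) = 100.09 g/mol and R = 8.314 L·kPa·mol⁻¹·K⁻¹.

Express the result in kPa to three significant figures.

4.54 kPa

n(CaCO3) = 1.59 / 100.09 = 0.01589 mol
n(gas produced) = (1/1) × 0.01589 = 0.01589 mol
P = nRT/V = 0.01589 × 8.314 × 1090.15 / 31.7 = 4.543 kPa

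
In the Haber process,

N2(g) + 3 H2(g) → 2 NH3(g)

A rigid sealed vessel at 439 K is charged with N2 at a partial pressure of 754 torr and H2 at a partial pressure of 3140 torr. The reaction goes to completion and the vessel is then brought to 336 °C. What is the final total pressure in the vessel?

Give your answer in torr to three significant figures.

3310 torr

Because the vessel is rigid and T is held at 439 K, work the stoichiometry in partial pressures (P_i = n_iRT/V).
P(H2) required for 754 torr of N2 = (3/1) × 754 = 2262 torr; available 3140 torr, so N2 is limiting.
P(H2) remaining = 3140 − (3/1) × 754 = 878.0 torr
P(gaseous products) = (2)/1 × 754 = 1508 torr
P_total at 439 K = 878.0 + 1508 = 2386 torr
Scaling to 336 °C: P = 2386 × 609.15/439 = 3311 torr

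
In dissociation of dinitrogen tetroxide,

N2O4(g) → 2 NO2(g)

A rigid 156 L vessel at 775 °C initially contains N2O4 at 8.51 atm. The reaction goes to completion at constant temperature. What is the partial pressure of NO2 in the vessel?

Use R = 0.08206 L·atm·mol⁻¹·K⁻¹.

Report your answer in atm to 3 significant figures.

n(N2O4)₀ = PV/RT = (8.51 × 156) / (0.08206 × 1048.15) = 15.43 mol
n(NO2) = (2/1) × 15.43 = 30.86 mol
P(NO2) = nRT/V = 30.86 × 0.08206 × 1048.15 / 156 = 17.01 atm

17.0 atm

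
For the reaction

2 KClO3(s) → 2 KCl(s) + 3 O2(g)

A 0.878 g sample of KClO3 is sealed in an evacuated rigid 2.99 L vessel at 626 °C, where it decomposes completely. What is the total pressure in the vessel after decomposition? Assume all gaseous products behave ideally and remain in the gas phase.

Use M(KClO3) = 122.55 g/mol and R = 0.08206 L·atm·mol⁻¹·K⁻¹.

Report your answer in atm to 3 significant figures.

n(KClO3) = 0.878 / 122.55 = 0.007164 mol
n(gas produced) = (3/2) × 0.007164 = 0.01075 mol
P = nRT/V = 0.01075 × 0.08206 × 899.15 / 2.99 = 0.2653 atm

0.265 atm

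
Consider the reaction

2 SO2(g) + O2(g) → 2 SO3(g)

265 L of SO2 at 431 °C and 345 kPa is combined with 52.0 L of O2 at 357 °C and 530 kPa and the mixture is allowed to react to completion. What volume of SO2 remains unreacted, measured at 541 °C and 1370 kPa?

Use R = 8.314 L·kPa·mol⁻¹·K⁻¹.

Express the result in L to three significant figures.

n(SO2) = PV/RT = (345 × 265) / (8.314 × 704.15) = 15.62 mol
n(O2) = PV/RT = (530 × 52.0) / (8.314 × 630.15) = 5.260 mol
For 15.62 mol SO2, stoichiometry requires (1/2) × 15.62 = 7.810 mol O2; 5.260 mol is available, so O2 is limiting.
n(SO2) consumed = (2/1) × 5.260 = 10.52 mol; remaining = 15.62 − 10.52 = 5.100 mol
V(SO2) = nRT/P = 5.100 × 8.314 × 814.15 / 1370 = 25.20 L

25.2 L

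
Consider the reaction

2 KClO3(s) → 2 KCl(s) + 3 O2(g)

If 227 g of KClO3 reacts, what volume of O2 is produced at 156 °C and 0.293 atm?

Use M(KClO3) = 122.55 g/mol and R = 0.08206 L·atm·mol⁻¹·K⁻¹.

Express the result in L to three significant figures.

334 L

n(KClO3) = 227.0 / 122.55 = 1.852 mol
n(O2) = (3/2) × 1.852 = 2.778 mol
V = nRT/P = 2.778 × 0.08206 × 429.15 / 0.293 = 333.9 L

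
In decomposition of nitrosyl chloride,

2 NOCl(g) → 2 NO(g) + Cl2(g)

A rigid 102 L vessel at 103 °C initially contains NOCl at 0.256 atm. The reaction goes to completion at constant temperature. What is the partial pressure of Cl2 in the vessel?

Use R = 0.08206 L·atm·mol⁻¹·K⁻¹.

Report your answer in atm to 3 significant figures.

0.128 atm

n(NOCl)₀ = PV/RT = (0.256 × 102) / (0.08206 × 376.15) = 0.8460 mol
n(Cl2) = (1/2) × 0.8460 = 0.4230 mol
P(Cl2) = nRT/V = 0.4230 × 0.08206 × 376.15 / 102 = 0.1280 atm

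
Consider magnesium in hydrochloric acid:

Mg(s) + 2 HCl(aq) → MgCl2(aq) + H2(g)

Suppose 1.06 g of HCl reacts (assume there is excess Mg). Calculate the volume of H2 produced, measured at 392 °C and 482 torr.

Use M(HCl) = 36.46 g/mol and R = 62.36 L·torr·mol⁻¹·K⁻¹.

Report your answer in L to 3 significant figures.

n(HCl) = 1.060 / 36.46 = 0.02907 mol
n(H2) = (1/2) × 0.02907 = 0.01453 mol
V = nRT/P = 0.01453 × 62.36 × 665.15 / 482 = 1.250 L

1.25 L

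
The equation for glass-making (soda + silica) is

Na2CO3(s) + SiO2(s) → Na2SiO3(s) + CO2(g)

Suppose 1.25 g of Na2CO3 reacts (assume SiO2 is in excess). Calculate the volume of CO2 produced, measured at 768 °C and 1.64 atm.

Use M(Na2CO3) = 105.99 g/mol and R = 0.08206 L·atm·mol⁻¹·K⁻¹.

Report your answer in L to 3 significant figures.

n(Na2CO3) = 1.250 / 105.99 = 0.01179 mol
n(CO2) = (1/1) × 0.01179 = 0.01179 mol
V = nRT/P = 0.01179 × 0.08206 × 1041.15 / 1.64 = 0.6142 L

0.614 L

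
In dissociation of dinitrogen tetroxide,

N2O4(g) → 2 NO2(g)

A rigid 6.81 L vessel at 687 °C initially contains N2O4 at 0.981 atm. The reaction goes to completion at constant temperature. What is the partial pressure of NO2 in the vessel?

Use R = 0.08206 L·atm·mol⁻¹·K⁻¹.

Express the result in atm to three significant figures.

1.96 atm

n(N2O4)₀ = PV/RT = (0.981 × 6.81) / (0.08206 × 960.15) = 0.08479 mol
n(NO2) = (2/1) × 0.08479 = 0.1696 mol
P(NO2) = nRT/V = 0.1696 × 0.08206 × 960.15 / 6.81 = 1.962 atm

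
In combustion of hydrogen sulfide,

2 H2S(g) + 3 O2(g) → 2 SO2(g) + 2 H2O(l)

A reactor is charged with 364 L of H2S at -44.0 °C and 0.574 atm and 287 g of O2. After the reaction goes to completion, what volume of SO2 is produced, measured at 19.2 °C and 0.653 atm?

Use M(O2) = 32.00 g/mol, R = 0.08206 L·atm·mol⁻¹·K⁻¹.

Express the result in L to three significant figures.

220 L

n(H2S) = PV/RT = (0.574 × 364) / (0.08206 × 229.15) = 11.11 mol
n(O2) = 287 / 32.00 = 8.969 mol
For 11.11 mol H2S, stoichiometry requires (3/2) × 11.11 = 16.66 mol O2; 8.969 mol is available, so O2 is limiting.
n(SO2) = (2/3) × 8.969 = 5.979 mol
V(SO2) = nRT/P = 5.979 × 0.08206 × 292.35 / 0.653 = 219.7 L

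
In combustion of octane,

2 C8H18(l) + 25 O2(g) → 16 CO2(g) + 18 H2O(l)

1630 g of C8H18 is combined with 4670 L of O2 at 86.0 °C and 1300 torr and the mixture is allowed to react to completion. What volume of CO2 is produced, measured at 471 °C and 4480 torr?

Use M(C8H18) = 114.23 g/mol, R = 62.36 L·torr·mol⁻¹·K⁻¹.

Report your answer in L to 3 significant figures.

n(C8H18) = 1630 / 114.23 = 14.27 mol
n(O2) = PV/RT = (1300 × 4670) / (62.36 × 359.15) = 271.1 mol
For 14.27 mol C8H18, stoichiometry requires (25/2) × 14.27 = 178.4 mol O2; 271.1 mol is available, so C8H18 is limiting.
n(CO2) = (16/2) × 14.27 = 114.2 mol
V(CO2) = nRT/P = 114.2 × 62.36 × 744.15 / 4480 = 1183 L

1180 L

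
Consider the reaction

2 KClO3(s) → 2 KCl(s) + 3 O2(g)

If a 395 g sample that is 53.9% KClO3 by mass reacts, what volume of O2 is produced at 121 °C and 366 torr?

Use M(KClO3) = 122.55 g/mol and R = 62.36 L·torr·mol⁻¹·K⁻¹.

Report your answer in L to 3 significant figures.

mass of KClO3 = 395 × 53.9/100 = 212.9 g
n(KClO3) = 212.9 / 122.55 = 1.737 mol
n(O2) = (3/2) × 1.737 = 2.606 mol
V = nRT/P = 2.606 × 62.36 × 394.15 / 366 = 175.0 L

175 L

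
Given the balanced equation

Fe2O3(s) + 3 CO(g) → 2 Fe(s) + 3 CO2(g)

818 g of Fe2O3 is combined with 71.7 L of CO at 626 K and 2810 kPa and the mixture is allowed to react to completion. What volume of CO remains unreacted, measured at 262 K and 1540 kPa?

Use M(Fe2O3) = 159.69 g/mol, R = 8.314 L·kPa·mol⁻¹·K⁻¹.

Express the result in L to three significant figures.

n(Fe2O3) = 818 / 159.69 = 5.122 mol
n(CO) = PV/RT = (2810 × 71.7) / (8.314 × 626) = 38.71 mol
For 5.122 mol Fe2O3, stoichiometry requires (3/1) × 5.122 = 15.37 mol CO; 38.71 mol is available, so Fe2O3 is limiting.
n(CO) consumed = (3/1) × 5.122 = 15.37 mol; remaining = 38.71 − 15.37 = 23.34 mol
V(CO) = nRT/P = 23.34 × 8.314 × 262 / 1540 = 33.01 L

33.0 L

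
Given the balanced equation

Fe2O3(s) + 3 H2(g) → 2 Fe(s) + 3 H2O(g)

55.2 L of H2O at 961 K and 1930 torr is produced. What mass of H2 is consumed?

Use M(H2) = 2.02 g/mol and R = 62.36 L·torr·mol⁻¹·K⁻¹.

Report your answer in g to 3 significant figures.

n(H2O) = PV/RT = (1930 × 55.2) / (62.36 × 961) = 1.778 mol
n(H2) = (3/3) × 1.778 = 1.778 mol
m(H2) = 1.778 × 2.02 = 3.592 g

3.59 g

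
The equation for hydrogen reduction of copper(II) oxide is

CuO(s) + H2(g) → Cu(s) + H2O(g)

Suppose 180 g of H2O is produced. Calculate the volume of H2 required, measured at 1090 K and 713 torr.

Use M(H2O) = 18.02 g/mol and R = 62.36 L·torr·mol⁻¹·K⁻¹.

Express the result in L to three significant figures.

n(H2O) = 180.0 / 18.02 = 9.989 mol
n(H2) = (1/1) × 9.989 = 9.989 mol
V = nRT/P = 9.989 × 62.36 × 1090 / 713 = 952.3 L

952 L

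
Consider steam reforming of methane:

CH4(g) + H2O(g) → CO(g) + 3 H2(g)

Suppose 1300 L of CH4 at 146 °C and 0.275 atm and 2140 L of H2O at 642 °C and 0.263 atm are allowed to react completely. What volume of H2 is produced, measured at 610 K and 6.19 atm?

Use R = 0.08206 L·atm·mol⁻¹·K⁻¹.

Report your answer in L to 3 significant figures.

182 L

n(CH4) = PV/RT = (0.275 × 1300) / (0.08206 × 419.15) = 10.39 mol
n(H2O) = PV/RT = (0.263 × 2140) / (0.08206 × 915.15) = 7.495 mol
For 10.39 mol CH4, stoichiometry requires (1/1) × 10.39 = 10.39 mol H2O; 7.495 mol is available, so H2O is limiting.
n(H2) = (3/1) × 7.495 = 22.48 mol
V(H2) = nRT/P = 22.48 × 0.08206 × 610 / 6.19 = 181.8 L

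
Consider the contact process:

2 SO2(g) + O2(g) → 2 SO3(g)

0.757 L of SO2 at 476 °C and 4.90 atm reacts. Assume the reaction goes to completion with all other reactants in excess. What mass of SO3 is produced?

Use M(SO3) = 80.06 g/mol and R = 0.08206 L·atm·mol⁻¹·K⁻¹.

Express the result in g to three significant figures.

n(SO2) = PV/RT = (4.90 × 0.757) / (0.08206 × 749.15) = 0.06034 mol
n(SO3) = (2/2) × 0.06034 = 0.06034 mol
m(SO3) = 0.06034 × 80.06 = 4.831 g

4.83 g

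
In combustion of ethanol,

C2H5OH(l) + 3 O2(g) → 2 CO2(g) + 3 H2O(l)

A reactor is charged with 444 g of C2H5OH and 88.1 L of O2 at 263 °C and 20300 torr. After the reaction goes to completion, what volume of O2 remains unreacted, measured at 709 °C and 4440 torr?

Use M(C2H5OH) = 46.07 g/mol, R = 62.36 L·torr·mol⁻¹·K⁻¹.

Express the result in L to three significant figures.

n(C2H5OH) = 444 / 46.07 = 9.638 mol
n(O2) = PV/RT = (20300 × 88.1) / (62.36 × 536.15) = 53.49 mol
For 9.638 mol C2H5OH, stoichiometry requires (3/1) × 9.638 = 28.91 mol O2; 53.49 mol is available, so C2H5OH is limiting.
n(O2) consumed = (3/1) × 9.638 = 28.91 mol; remaining = 53.49 − 28.91 = 24.58 mol
V(O2) = nRT/P = 24.58 × 62.36 × 982.15 / 4440 = 339.1 L

339 L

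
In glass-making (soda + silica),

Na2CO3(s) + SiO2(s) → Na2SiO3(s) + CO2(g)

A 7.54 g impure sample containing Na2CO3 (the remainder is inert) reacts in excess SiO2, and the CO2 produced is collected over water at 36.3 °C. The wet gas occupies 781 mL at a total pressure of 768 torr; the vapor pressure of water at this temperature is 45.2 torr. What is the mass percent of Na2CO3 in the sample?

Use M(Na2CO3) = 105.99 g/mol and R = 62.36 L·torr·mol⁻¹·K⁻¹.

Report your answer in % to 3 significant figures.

41.1 %

P(CO2) = 768 − 45.2 = 722.8 torr
n(CO2) = PV/RT = (722.8 × 0.7810) / (62.36 × 309.45) = 0.02925 mol
n(Na2CO3) = (1/1) × 0.02925 = 0.02925 mol
m(Na2CO3) = 0.02925 × 105.99 = 3.100 g
%Na2CO3 = 3.100 / 7.54 × 100 = 41.11%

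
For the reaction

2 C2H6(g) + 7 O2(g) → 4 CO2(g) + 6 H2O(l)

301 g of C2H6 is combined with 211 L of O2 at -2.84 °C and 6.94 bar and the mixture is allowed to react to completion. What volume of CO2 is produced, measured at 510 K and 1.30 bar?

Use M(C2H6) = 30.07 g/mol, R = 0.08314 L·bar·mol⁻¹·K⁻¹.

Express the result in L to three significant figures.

n(C2H6) = 301 / 30.07 = 10.01 mol
n(O2) = PV/RT = (6.94 × 211) / (0.08314 × 270.31) = 65.16 mol
For 10.01 mol C2H6, stoichiometry requires (7/2) × 10.01 = 35.03 mol O2; 65.16 mol is available, so C2H6 is limiting.
n(CO2) = (4/2) × 10.01 = 20.02 mol
V(CO2) = nRT/P = 20.02 × 0.08314 × 510 / 1.30 = 653.0 L

653 L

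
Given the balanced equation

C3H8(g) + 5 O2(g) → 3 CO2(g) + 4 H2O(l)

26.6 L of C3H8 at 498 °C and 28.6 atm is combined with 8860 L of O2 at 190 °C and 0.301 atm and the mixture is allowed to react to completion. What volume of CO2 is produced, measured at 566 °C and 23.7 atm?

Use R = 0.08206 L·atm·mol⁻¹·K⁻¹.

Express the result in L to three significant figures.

n(C3H8) = PV/RT = (28.6 × 26.6) / (0.08206 × 771.15) = 12.02 mol
n(O2) = PV/RT = (0.301 × 8860) / (0.08206 × 463.15) = 70.17 mol
For 12.02 mol C3H8, stoichiometry requires (5/1) × 12.02 = 60.10 mol O2; 70.17 mol is available, so C3H8 is limiting.
n(CO2) = (3/1) × 12.02 = 36.06 mol
V(CO2) = nRT/P = 36.06 × 0.08206 × 839.15 / 23.7 = 104.8 L

105 L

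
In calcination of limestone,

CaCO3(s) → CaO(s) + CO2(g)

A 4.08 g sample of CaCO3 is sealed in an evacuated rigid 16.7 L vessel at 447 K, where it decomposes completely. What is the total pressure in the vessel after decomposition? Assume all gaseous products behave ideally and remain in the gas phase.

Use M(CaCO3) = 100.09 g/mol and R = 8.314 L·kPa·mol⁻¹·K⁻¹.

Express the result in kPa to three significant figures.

9.07 kPa

n(CaCO3) = 4.08 / 100.09 = 0.04076 mol
n(gas produced) = (1/1) × 0.04076 = 0.04076 mol
P = nRT/V = 0.04076 × 8.314 × 447 / 16.7 = 9.071 kPa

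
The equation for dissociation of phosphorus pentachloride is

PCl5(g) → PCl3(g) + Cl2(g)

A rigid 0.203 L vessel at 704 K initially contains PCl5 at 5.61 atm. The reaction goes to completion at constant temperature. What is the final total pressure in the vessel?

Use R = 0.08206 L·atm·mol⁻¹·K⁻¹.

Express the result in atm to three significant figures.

Rigid vessel, constant T ⇒ P scales with total gas moles (1 → 2).
P_final = (2/1) × 5.61 = 11.22 atm

11.2 atm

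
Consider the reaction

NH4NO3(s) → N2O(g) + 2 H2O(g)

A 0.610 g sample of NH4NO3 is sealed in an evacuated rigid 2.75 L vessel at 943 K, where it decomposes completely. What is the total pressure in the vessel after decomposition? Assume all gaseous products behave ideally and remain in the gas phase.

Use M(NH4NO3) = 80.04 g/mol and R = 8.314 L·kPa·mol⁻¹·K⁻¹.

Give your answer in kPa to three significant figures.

n(NH4NO3) = 0.610 / 80.04 = 0.007621 mol
n(gas produced) = (3/1) × 0.007621 = 0.02286 mol
P = nRT/V = 0.02286 × 8.314 × 943 / 2.75 = 65.17 kPa

65.2 kPa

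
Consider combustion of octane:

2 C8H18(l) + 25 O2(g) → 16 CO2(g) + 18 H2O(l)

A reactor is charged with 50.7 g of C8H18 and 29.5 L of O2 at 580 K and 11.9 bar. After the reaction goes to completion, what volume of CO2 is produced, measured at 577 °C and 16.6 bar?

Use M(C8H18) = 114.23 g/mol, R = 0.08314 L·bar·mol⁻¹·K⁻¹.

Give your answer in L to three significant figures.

n(C8H18) = 50.7 / 114.23 = 0.4438 mol
n(O2) = PV/RT = (11.9 × 29.5) / (0.08314 × 580) = 7.280 mol
For 0.4438 mol C8H18, stoichiometry requires (25/2) × 0.4438 = 5.547 mol O2; 7.280 mol is available, so C8H18 is limiting.
n(CO2) = (16/2) × 0.4438 = 3.550 mol
V(CO2) = nRT/P = 3.550 × 0.08314 × 850.15 / 16.6 = 15.12 L

15.1 L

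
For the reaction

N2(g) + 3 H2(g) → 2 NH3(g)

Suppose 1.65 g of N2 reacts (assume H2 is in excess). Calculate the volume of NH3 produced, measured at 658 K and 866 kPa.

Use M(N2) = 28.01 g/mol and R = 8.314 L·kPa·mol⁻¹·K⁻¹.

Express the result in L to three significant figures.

n(N2) = 1.650 / 28.01 = 0.05891 mol
n(NH3) = (2/1) × 0.05891 = 0.1178 mol
V = nRT/P = 0.1178 × 8.314 × 658 / 866 = 0.7442 L

0.744 L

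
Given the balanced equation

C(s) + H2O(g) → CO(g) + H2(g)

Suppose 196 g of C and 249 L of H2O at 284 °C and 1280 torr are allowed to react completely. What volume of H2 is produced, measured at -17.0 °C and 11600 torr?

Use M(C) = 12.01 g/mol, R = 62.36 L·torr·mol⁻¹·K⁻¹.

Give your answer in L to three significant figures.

n(C) = 196 / 12.01 = 16.32 mol
n(H2O) = PV/RT = (1280 × 249) / (62.36 × 557.15) = 9.173 mol
For 16.32 mol C, stoichiometry requires (1/1) × 16.32 = 16.32 mol H2O; 9.173 mol is available, so H2O is limiting.
n(H2) = (1/1) × 9.173 = 9.173 mol
V(H2) = nRT/P = 9.173 × 62.36 × 256.15 / 11600 = 12.63 L

12.6 L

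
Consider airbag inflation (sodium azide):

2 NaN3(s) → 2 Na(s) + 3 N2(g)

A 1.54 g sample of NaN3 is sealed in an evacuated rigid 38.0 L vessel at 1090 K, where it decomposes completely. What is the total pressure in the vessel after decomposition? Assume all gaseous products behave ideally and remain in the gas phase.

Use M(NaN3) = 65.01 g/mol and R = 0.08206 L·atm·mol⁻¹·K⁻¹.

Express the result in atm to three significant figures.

0.0836 atm

n(NaN3) = 1.54 / 65.01 = 0.02369 mol
n(gas produced) = (3/2) × 0.02369 = 0.03553 mol
P = nRT/V = 0.03553 × 0.08206 × 1090 / 38.0 = 0.08363 atm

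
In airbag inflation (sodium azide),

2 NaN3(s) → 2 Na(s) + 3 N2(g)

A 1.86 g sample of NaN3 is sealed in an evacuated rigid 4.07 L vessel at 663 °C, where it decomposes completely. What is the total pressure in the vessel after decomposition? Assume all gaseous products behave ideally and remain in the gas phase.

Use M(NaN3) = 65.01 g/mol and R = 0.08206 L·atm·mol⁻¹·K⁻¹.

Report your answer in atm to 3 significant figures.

n(NaN3) = 1.86 / 65.01 = 0.02861 mol
n(gas produced) = (3/2) × 0.02861 = 0.04292 mol
P = nRT/V = 0.04292 × 0.08206 × 936.15 / 4.07 = 0.8101 atm

0.810 atm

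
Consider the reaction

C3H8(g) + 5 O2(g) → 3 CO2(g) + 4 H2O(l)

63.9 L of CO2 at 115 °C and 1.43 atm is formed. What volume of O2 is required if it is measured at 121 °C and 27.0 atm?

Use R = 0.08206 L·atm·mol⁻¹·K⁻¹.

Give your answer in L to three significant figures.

5.73 L

n(CO2) = PV/RT = (1.43 × 63.9) / (0.08206 × 388.15) = 2.869 mol
n(O2) = (5/3) × 2.869 = 4.782 mol
V = nRT/P = 4.782 × 0.08206 × 394.15 / 27.0 = 5.728 L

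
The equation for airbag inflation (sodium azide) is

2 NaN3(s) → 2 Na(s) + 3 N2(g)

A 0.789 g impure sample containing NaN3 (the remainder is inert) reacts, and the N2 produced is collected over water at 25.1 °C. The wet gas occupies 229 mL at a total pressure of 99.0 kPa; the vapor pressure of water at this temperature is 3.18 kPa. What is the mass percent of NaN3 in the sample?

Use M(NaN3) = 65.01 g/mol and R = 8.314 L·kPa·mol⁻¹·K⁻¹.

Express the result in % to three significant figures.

48.6 %

P(N2) = 99.0 − 3.18 = 95.82 kPa
n(N2) = PV/RT = (95.82 × 0.2290) / (8.314 × 298.25) = 0.008849 mol
n(NaN3) = (2/3) × 0.008849 = 0.005899 mol
m(NaN3) = 0.005899 × 65.01 = 0.3835 g
%NaN3 = 0.3835 / 0.789 × 100 = 48.61%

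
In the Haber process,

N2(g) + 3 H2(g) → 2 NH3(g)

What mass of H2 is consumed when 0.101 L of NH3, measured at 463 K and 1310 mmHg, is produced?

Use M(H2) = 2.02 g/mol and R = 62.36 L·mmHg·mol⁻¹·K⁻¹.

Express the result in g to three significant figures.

n(NH3) = PV/RT = (1310 × 0.101) / (62.36 × 463) = 0.004583 mol
n(H2) = (3/2) × 0.004583 = 0.006875 mol
m(H2) = 0.006875 × 2.02 = 0.01389 g

0.0139 g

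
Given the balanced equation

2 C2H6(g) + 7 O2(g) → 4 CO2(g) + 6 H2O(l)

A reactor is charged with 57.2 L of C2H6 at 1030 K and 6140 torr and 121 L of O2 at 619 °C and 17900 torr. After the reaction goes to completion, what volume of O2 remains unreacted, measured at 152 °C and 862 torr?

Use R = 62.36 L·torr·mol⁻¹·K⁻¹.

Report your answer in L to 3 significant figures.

n(C2H6) = PV/RT = (6140 × 57.2) / (62.36 × 1030) = 5.468 mol
n(O2) = PV/RT = (17900 × 121) / (62.36 × 892.15) = 38.93 mol
For 5.468 mol C2H6, stoichiometry requires (7/2) × 5.468 = 19.14 mol O2; 38.93 mol is available, so C2H6 is limiting.
n(O2) consumed = (7/2) × 5.468 = 19.14 mol; remaining = 38.93 − 19.14 = 19.79 mol
V(O2) = nRT/P = 19.79 × 62.36 × 425.15 / 862 = 608.7 L

609 L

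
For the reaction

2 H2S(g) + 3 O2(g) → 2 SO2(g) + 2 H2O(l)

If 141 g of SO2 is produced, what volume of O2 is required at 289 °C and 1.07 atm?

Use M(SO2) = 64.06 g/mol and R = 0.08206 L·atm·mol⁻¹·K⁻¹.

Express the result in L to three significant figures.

n(SO2) = 141.0 / 64.06 = 2.201 mol
n(O2) = (3/2) × 2.201 = 3.301 mol
V = nRT/P = 3.301 × 0.08206 × 562.15 / 1.07 = 142.3 L

142 L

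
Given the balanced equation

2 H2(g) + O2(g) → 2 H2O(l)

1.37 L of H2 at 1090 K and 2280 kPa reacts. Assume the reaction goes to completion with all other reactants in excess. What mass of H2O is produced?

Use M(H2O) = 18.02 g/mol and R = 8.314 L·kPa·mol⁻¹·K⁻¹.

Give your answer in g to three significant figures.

n(H2) = PV/RT = (2280 × 1.37) / (8.314 × 1090) = 0.3447 mol
n(H2O) = (2/2) × 0.3447 = 0.3447 mol
m(H2O) = 0.3447 × 18.02 = 6.211 g

6.21 g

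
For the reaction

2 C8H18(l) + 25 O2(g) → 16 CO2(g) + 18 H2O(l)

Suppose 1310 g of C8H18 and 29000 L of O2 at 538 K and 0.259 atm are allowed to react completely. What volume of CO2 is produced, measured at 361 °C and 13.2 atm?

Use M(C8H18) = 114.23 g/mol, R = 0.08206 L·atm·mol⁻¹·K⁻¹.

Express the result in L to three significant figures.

362 L

n(C8H18) = 1310 / 114.23 = 11.47 mol
n(O2) = PV/RT = (0.259 × 29000) / (0.08206 × 538) = 170.1 mol
For 11.47 mol C8H18, stoichiometry requires (25/2) × 11.47 = 143.4 mol O2; 170.1 mol is available, so C8H18 is limiting.
n(CO2) = (16/2) × 11.47 = 91.76 mol
V(CO2) = nRT/P = 91.76 × 0.08206 × 634.15 / 13.2 = 361.7 L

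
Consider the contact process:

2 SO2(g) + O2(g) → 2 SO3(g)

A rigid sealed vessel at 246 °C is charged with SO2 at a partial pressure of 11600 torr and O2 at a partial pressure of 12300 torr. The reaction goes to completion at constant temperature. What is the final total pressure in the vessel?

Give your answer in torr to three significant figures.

18100 torr

With V and T fixed, P_i ∝ n_i, so the mole ratios apply directly to partial pressures at 246 °C.
P(O2) required for 11600 torr of SO2 = (1/2) × 11600 = 5800 torr; available 12300 torr, so SO2 is limiting.
P(O2) remaining = 12300 − (1/2) × 11600 = 6500 torr
P(gaseous products) = (2)/2 × 11600 = 11600 torr
P_total at 246 °C = 6500 + 11600 = 18100 torr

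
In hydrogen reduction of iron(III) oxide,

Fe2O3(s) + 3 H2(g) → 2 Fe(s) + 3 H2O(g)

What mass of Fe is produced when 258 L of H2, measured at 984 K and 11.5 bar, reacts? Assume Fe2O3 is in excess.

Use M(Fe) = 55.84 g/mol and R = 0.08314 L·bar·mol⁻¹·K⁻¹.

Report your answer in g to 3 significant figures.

n(H2) = PV/RT = (11.5 × 258) / (0.08314 × 984) = 36.27 mol
n(Fe) = (2/3) × 36.27 = 24.18 mol
m(Fe) = 24.18 × 55.84 = 1350 g

1350 g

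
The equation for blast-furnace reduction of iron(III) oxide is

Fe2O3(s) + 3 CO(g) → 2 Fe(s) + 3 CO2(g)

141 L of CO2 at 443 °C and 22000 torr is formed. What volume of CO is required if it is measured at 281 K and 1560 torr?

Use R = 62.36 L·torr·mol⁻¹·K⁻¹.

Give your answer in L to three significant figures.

780 L

n(CO2) = PV/RT = (22000 × 141) / (62.36 × 716.15) = 69.46 mol
n(CO) = (3/3) × 69.46 = 69.46 mol
V = nRT/P = 69.46 × 62.36 × 281 / 1560 = 780.2 L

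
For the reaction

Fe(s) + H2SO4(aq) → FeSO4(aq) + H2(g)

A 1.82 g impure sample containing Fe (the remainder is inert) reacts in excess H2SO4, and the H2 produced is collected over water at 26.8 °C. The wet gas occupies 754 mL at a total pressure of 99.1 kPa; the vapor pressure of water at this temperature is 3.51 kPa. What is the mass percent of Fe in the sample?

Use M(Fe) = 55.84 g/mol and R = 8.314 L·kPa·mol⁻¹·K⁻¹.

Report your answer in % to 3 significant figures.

88.7 %

P(H2) = 99.1 − 3.51 = 95.59 kPa
n(H2) = PV/RT = (95.59 × 0.7540) / (8.314 × 299.95) = 0.02890 mol
n(Fe) = (1/1) × 0.02890 = 0.02890 mol
m(Fe) = 0.02890 × 55.84 = 1.614 g
%Fe = 1.614 / 1.82 × 100 = 88.68%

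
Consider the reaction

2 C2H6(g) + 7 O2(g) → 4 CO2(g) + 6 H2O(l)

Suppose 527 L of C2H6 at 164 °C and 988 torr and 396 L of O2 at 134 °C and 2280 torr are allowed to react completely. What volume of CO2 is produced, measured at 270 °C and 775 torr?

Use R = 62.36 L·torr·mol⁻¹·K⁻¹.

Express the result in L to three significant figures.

888 L

n(C2H6) = PV/RT = (988 × 527) / (62.36 × 437.15) = 19.10 mol
n(O2) = PV/RT = (2280 × 396) / (62.36 × 407.15) = 35.56 mol
For 19.10 mol C2H6, stoichiometry requires (7/2) × 19.10 = 66.85 mol O2; 35.56 mol is available, so O2 is limiting.
n(CO2) = (4/7) × 35.56 = 20.32 mol
V(CO2) = nRT/P = 20.32 × 62.36 × 543.15 / 775 = 888.1 L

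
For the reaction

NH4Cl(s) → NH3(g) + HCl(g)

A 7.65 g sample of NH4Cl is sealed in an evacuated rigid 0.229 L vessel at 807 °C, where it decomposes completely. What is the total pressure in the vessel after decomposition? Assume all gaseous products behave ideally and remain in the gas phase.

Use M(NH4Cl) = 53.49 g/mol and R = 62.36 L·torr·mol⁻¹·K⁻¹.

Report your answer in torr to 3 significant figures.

n(NH4Cl) = 7.65 / 53.49 = 0.1430 mol
n(gas produced) = (2/1) × 0.1430 = 0.2860 mol
P = nRT/V = 0.2860 × 62.36 × 1080.15 / 0.229 = 84120 torr

84100 torr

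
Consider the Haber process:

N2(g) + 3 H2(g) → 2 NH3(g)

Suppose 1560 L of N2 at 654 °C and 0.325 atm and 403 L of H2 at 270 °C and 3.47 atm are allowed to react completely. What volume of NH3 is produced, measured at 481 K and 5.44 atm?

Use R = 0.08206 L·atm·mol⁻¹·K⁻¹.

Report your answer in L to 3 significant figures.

n(N2) = PV/RT = (0.325 × 1560) / (0.08206 × 927.15) = 6.664 mol
n(H2) = PV/RT = (3.47 × 403) / (0.08206 × 543.15) = 31.37 mol
For 6.664 mol N2, stoichiometry requires (3/1) × 6.664 = 19.99 mol H2; 31.37 mol is available, so N2 is limiting.
n(NH3) = (2/1) × 6.664 = 13.33 mol
V(NH3) = nRT/P = 13.33 × 0.08206 × 481 / 5.44 = 96.72 L

96.7 L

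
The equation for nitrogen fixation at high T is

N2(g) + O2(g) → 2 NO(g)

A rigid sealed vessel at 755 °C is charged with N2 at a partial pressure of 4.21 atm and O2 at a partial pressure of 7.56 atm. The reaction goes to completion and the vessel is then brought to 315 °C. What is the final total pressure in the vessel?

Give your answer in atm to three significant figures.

6.73 atm

At constant V, partial pressures at 755 °C are proportional to moles, so apply stoichiometry directly to pressures.
P(O2) required for 4.21 atm of N2 = (1/1) × 4.21 = 4.210 atm; available 7.56 atm, so N2 is limiting.
P(O2) remaining = 7.56 − (1/1) × 4.21 = 3.350 atm
P(gaseous products) = (2)/1 × 4.21 = 8.420 atm
P_total at 755 °C = 3.350 + 8.420 = 11.77 atm
Scaling to 315 °C: P = 11.77 × 588.15/1028.15 = 6.733 atm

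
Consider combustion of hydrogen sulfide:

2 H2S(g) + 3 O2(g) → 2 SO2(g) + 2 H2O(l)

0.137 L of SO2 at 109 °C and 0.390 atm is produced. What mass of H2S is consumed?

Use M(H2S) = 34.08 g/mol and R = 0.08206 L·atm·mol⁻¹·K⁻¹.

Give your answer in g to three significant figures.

0.0581 g

n(SO2) = PV/RT = (0.390 × 0.137) / (0.08206 × 382.15) = 0.001704 mol
n(H2S) = (2/2) × 0.001704 = 0.001704 mol
m(H2S) = 0.001704 × 34.08 = 0.05807 g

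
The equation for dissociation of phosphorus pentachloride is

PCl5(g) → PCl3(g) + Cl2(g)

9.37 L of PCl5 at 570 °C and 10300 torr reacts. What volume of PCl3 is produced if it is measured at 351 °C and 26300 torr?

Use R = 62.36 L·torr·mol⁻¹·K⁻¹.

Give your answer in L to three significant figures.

2.72 L

n(PCl5) = PV/RT = (10300 × 9.37) / (62.36 × 843.15) = 1.836 mol
n(PCl3) = (1/1) × 1.836 = 1.836 mol
V = nRT/P = 1.836 × 62.36 × 624.15 / 26300 = 2.717 L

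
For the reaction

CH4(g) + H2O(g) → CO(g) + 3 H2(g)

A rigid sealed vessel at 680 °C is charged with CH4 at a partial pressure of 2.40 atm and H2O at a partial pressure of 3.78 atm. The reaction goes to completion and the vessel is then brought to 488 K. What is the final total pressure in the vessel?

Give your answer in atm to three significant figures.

At constant V, partial pressures at 680 °C are proportional to moles, so apply stoichiometry directly to pressures.
P(H2O) required for 2.40 atm of CH4 = (1/1) × 2.40 = 2.400 atm; available 3.78 atm, so CH4 is limiting.
P(H2O) remaining = 3.78 − (1/1) × 2.40 = 1.380 atm
P(gaseous products) = (1+3)/1 × 2.40 = 9.600 atm
P_total at 680 °C = 1.380 + 9.600 = 10.98 atm
Scaling to 488 K: P = 10.98 × 488/953.15 = 5.622 atm

5.62 atm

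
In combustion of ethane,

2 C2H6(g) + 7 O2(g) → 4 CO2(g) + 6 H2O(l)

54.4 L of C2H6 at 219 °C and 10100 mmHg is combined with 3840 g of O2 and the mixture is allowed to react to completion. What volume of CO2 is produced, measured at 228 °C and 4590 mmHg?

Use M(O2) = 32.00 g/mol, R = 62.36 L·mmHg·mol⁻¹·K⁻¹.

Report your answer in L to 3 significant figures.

244 L

n(C2H6) = PV/RT = (10100 × 54.4) / (62.36 × 492.15) = 17.90 mol
n(O2) = 3840 / 32.00 = 120.0 mol
For 17.90 mol C2H6, stoichiometry requires (7/2) × 17.90 = 62.65 mol O2; 120.0 mol is available, so C2H6 is limiting.
n(CO2) = (4/2) × 17.90 = 35.80 mol
V(CO2) = nRT/P = 35.80 × 62.36 × 501.15 / 4590 = 243.7 L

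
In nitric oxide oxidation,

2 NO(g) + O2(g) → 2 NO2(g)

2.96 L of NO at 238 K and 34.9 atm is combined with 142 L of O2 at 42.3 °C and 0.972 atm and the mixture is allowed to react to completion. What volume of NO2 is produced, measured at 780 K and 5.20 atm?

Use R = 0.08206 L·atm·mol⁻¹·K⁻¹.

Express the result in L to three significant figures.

n(NO) = PV/RT = (34.9 × 2.96) / (0.08206 × 238) = 5.289 mol
n(O2) = PV/RT = (0.972 × 142) / (0.08206 × 315.45) = 5.332 mol
For 5.289 mol NO, stoichiometry requires (1/2) × 5.289 = 2.644 mol O2; 5.332 mol is available, so NO is limiting.
n(NO2) = (2/2) × 5.289 = 5.289 mol
V(NO2) = nRT/P = 5.289 × 0.08206 × 780 / 5.20 = 65.10 L

65.1 L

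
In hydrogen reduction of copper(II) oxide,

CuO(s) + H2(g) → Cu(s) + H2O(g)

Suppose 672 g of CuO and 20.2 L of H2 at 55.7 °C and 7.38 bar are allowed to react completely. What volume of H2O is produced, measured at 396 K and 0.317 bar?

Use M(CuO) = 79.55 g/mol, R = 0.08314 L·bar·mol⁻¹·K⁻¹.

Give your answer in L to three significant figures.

n(CuO) = 672 / 79.55 = 8.448 mol
n(H2) = PV/RT = (7.38 × 20.2) / (0.08314 × 328.85) = 5.453 mol
For 8.448 mol CuO, stoichiometry requires (1/1) × 8.448 = 8.448 mol H2; 5.453 mol is available, so H2 is limiting.
n(H2O) = (1/1) × 5.453 = 5.453 mol
V(H2O) = nRT/P = 5.453 × 0.08314 × 396 / 0.317 = 566.3 L

566 L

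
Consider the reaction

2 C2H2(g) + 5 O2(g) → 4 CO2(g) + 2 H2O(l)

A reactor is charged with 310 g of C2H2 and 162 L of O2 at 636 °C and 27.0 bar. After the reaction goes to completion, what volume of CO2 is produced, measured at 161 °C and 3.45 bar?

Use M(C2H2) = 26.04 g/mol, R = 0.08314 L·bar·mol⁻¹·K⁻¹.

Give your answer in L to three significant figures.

n(C2H2) = 310 / 26.04 = 11.90 mol
n(O2) = PV/RT = (27.0 × 162) / (0.08314 × 909.15) = 57.87 mol
For 11.90 mol C2H2, stoichiometry requires (5/2) × 11.90 = 29.75 mol O2; 57.87 mol is available, so C2H2 is limiting.
n(CO2) = (4/2) × 11.90 = 23.80 mol
V(CO2) = nRT/P = 23.80 × 0.08314 × 434.15 / 3.45 = 249.0 L

249 L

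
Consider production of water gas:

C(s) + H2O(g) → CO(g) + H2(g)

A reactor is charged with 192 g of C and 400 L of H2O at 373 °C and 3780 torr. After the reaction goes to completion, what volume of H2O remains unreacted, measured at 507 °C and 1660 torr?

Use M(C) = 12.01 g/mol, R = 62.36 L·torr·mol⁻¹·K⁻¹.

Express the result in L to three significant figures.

n(C) = 192 / 12.01 = 15.99 mol
n(H2O) = PV/RT = (3780 × 400) / (62.36 × 646.15) = 37.52 mol
For 15.99 mol C, stoichiometry requires (1/1) × 15.99 = 15.99 mol H2O; 37.52 mol is available, so C is limiting.
n(H2O) consumed = (1/1) × 15.99 = 15.99 mol; remaining = 37.52 − 15.99 = 21.53 mol
V(H2O) = nRT/P = 21.53 × 62.36 × 780.15 / 1660 = 631.0 L

631 L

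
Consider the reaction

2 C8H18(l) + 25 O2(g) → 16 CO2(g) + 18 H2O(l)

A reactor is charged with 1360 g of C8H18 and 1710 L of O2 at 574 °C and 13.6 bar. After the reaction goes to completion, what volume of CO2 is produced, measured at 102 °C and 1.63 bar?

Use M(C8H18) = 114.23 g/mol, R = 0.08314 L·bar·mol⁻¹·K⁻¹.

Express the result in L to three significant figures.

n(C8H18) = 1360 / 114.23 = 11.91 mol
n(O2) = PV/RT = (13.6 × 1710) / (0.08314 × 847.15) = 330.2 mol
For 11.91 mol C8H18, stoichiometry requires (25/2) × 11.91 = 148.9 mol O2; 330.2 mol is available, so C8H18 is limiting.
n(CO2) = (16/2) × 11.91 = 95.28 mol
V(CO2) = nRT/P = 95.28 × 0.08314 × 375.15 / 1.63 = 1823 L

1820 L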